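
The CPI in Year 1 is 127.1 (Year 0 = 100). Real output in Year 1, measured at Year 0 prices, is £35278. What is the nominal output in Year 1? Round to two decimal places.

Nominal = Real × (Index/100) = 35278 × (127.1/100)
        = 35278 × 1.271 = 44838.3380

44838.34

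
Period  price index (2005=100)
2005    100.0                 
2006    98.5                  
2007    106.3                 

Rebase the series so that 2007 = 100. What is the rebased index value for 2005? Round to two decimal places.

Rebased(2005) = 100.0 / 106.3 × 100 = 94.0734

94.07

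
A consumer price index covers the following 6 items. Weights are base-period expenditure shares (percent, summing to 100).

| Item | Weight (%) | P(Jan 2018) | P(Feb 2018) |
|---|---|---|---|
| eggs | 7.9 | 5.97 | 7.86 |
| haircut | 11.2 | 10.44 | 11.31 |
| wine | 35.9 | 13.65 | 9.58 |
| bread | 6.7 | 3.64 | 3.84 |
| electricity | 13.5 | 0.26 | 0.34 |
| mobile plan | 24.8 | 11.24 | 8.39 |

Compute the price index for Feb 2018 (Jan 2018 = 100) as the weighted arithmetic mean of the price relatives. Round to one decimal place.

91.0

eggs: 7.9 × (7.86/5.97) = 7.9 × 1.316583 = 10.4010
haircut: 11.2 × (11.31/10.44) = 11.2 × 1.083333 = 12.1333
wine: 35.9 × (9.58/13.65) = 35.9 × 0.701832 = 25.1958
bread: 6.7 × (3.84/3.64) = 6.7 × 1.054945 = 7.0681
electricity: 13.5 × (0.34/0.26) = 13.5 × 1.307692 = 17.6538
mobile plan: 24.8 × (8.39/11.24) = 24.8 × 0.746441 = 18.5117
Index = Σ wᵢ·(p₁ᵢ/p₀ᵢ) = 10.4010 + 12.1333 + 25.1958 + 7.0681 + 17.6538 + 18.5117 = 90.9638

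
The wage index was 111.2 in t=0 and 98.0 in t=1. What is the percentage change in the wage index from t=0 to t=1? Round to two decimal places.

Change = (98.0 − 111.2) / 111.2 × 100
       = -13.2 / 111.2 × 100 = -11.8705%

-11.87%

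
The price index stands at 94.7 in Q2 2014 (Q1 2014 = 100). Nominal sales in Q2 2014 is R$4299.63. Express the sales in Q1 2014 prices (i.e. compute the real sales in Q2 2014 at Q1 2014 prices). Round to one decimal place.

4540.3

Real = Nominal ÷ (Index/100) = 4299.63 ÷ (94.7/100)
     = 4299.63 ÷ 0.947 = 4540.2640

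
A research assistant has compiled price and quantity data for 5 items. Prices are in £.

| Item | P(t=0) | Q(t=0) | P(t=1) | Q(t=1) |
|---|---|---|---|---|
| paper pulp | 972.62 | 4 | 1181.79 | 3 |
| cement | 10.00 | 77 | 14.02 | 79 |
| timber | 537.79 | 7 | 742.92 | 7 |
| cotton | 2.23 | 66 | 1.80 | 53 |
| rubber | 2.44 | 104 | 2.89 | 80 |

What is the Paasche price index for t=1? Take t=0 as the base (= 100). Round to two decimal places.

130.75

Paasche price index uses current-period quantities as weights.
ΣP(t=1)·Q(t=1) = 1181.79×3 + 14.02×79 + 742.92×7 + 1.80×53 + 2.89×80 = 3545.37 + 1107.58 + 5200.44 + 95.4 + 231.2 = 10179.99
ΣP(t=0)·Q(t=1) = 972.62×3 + 10.00×79 + 537.79×7 + 2.23×53 + 2.44×80 = 2917.86 + 790 + 3764.53 + 118.19 + 195.2 = 7785.78
Index = 10179.99 / 7785.78 × 100 = 130.7511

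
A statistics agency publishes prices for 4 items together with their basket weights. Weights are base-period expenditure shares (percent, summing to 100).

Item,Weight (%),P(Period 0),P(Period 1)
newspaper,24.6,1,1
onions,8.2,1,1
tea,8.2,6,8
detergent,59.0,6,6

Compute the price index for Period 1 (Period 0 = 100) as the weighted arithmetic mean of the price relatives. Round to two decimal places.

newspaper: 24.6 × (1/1) = 24.6 × 1.000000 = 24.6000
onions: 8.2 × (1/1) = 8.2 × 1.000000 = 8.2000
tea: 8.2 × (8/6) = 8.2 × 1.333333 = 10.9333
detergent: 59.0 × (6/6) = 59.0 × 1.000000 = 59.0000
Index = Σ wᵢ·(p₁ᵢ/p₀ᵢ) = 24.6000 + 8.2000 + 10.9333 + 59.0000 = 102.7333

102.73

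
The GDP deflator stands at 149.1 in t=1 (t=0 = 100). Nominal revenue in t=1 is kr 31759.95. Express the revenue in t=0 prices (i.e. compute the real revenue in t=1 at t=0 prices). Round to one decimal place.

21301.1

Real = Nominal ÷ (Index/100) = 31759.95 ÷ (149.1/100)
     = 31759.95 ÷ 1.491 = 21301.1066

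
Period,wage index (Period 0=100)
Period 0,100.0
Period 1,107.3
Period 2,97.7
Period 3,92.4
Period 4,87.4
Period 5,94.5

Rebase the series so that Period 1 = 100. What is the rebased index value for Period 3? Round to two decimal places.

86.11

Rebased(Period 3) = 92.4 / 107.3 × 100 = 86.1137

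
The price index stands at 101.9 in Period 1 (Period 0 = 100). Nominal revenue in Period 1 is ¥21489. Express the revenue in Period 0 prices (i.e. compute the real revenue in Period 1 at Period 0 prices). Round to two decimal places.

Real = Nominal ÷ (Index/100) = 21489 ÷ (101.9/100)
     = 21489 ÷ 1.019 = 21088.3219

21088.32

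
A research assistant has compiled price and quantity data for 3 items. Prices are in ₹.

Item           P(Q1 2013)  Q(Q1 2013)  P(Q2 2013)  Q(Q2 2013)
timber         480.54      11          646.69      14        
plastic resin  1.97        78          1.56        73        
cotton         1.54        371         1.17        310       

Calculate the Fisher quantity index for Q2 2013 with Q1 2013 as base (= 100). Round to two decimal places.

Laspeyres component (base-period weights):
ΣP(Q1 2013)Q(Q2 2013) = 480.54×14 + 1.97×73 + 1.54×310 = 6727.56 + 143.81 + 477.4 = 7348.77
ΣP(Q1 2013)Q(Q1 2013) = 480.54×11 + 1.97×78 + 1.54×371 = 5285.94 + 153.66 + 571.34 = 6010.94
L = 7348.77 / 6010.94 × 100 = 122.2566
Paasche component (current-period weights):
ΣP(Q2 2013)Q(Q2 2013) = 646.69×14 + 1.56×73 + 1.17×310 = 9053.66 + 113.88 + 362.7 = 9530.24
ΣP(Q2 2013)Q(Q1 2013) = 646.69×11 + 1.56×78 + 1.17×371 = 7113.59 + 121.68 + 434.07 = 7669.34
P = 9530.24 / 7669.34 × 100 = 124.2641
Fisher = √(L × P) = √(122.2566 × 124.2641) = 123.2563

123.26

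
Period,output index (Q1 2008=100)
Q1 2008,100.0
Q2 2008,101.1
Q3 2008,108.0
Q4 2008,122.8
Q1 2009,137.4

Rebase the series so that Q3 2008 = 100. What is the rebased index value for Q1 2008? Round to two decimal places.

92.59

Rebased(Q1 2008) = 100.0 / 108.0 × 100 = 92.5926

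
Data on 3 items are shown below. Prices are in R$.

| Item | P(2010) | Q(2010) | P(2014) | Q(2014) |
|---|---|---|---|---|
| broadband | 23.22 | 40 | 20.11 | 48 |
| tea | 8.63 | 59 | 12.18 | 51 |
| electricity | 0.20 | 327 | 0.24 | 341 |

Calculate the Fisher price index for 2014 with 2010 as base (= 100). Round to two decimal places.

104.65

Laspeyres component (base-period weights):
ΣP(2014)Q(2010) = 20.11×40 + 12.18×59 + 0.24×327 = 804.4 + 718.62 + 78.48 = 1601.5
ΣP(2010)Q(2010) = 23.22×40 + 8.63×59 + 0.20×327 = 928.8 + 509.17 + 65.4 = 1503.37
L = 1601.5 / 1503.37 × 100 = 106.5273
Paasche component (current-period weights):
ΣP(2014)Q(2014) = 20.11×48 + 12.18×51 + 0.24×341 = 965.28 + 621.18 + 81.84 = 1668.3
ΣP(2010)Q(2014) = 23.22×48 + 8.63×51 + 0.20×341 = 1114.56 + 440.13 + 68.2 = 1622.89
P = 1668.3 / 1622.89 × 100 = 102.7981
Fisher = √(L × P) = √(106.5273 × 102.7981) = 104.6461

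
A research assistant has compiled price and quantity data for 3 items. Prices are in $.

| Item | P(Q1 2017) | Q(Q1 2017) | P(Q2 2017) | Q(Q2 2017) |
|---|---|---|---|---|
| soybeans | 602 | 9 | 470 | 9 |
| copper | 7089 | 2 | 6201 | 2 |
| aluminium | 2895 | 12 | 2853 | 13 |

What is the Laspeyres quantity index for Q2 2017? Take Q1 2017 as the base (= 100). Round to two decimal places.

Laspeyres quantity index uses base-period prices as weights.
ΣP(Q1 2017)·Q(Q2 2017) = 602×9 + 7089×2 + 2895×13 = 5418 + 14178 + 37635 = 57231
ΣP(Q1 2017)·Q(Q1 2017) = 602×9 + 7089×2 + 2895×12 = 5418 + 14178 + 34740 = 54336
Index = 57231 / 54336 × 100 = 105.3280

105.33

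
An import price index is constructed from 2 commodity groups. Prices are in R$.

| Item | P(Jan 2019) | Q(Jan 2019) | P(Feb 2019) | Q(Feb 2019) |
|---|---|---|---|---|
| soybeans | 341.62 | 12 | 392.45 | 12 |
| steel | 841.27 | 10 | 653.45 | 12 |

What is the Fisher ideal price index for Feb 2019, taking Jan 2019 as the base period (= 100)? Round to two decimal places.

Laspeyres component (base-period weights):
ΣP(Feb 2019)Q(Jan 2019) = 392.45×12 + 653.45×10 = 4709.4 + 6534.5 = 11243.9
ΣP(Jan 2019)Q(Jan 2019) = 341.62×12 + 841.27×10 = 4099.44 + 8412.7 = 12512.14
L = 11243.9 / 12512.14 × 100 = 89.8639
Paasche component (current-period weights):
ΣP(Feb 2019)Q(Feb 2019) = 392.45×12 + 653.45×12 = 4709.4 + 7841.4 = 12550.8
ΣP(Jan 2019)Q(Feb 2019) = 341.62×12 + 841.27×12 = 4099.44 + 10095.24 = 14194.68
P = 12550.8 / 14194.68 × 100 = 88.4190
Fisher = √(L × P) = √(89.8639 × 88.4190) = 89.1386

89.14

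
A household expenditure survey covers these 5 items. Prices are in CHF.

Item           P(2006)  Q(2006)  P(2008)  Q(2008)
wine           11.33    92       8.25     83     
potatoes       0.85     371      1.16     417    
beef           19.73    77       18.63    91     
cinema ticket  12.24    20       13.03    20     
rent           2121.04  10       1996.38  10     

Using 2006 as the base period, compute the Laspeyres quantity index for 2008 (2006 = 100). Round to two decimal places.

Laspeyres quantity index uses base-period prices as weights.
ΣP(2006)·Q(2008) = 11.33×83 + 0.85×417 + 19.73×91 + 12.24×20 + 2121.04×10 = 940.39 + 354.45 + 1795.43 + 244.8 + 21210.4 = 24545.47
ΣP(2006)·Q(2006) = 11.33×92 + 0.85×371 + 19.73×77 + 12.24×20 + 2121.04×10 = 1042.36 + 315.35 + 1519.21 + 244.8 + 21210.4 = 24332.12
Index = 24545.47 / 24332.12 × 100 = 100.8768

100.88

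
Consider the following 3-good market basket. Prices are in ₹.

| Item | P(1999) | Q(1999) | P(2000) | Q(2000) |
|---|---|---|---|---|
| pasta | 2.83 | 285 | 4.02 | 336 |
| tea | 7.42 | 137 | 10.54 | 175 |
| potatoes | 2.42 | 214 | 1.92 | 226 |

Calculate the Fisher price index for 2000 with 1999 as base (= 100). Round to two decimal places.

128.98

Laspeyres component (base-period weights):
ΣP(2000)Q(1999) = 4.02×285 + 10.54×137 + 1.92×214 = 1145.7 + 1443.98 + 410.88 = 3000.56
ΣP(1999)Q(1999) = 2.83×285 + 7.42×137 + 2.42×214 = 806.55 + 1016.54 + 517.88 = 2340.97
L = 3000.56 / 2340.97 × 100 = 128.1759
Paasche component (current-period weights):
ΣP(2000)Q(2000) = 4.02×336 + 10.54×175 + 1.92×226 = 1350.72 + 1844.5 + 433.92 = 3629.14
ΣP(1999)Q(2000) = 2.83×336 + 7.42×175 + 2.42×226 = 950.88 + 1298.5 + 546.92 = 2796.3
P = 3629.14 / 2796.3 × 100 = 129.7836
Fisher = √(L × P) = √(128.1759 × 129.7836) = 128.9773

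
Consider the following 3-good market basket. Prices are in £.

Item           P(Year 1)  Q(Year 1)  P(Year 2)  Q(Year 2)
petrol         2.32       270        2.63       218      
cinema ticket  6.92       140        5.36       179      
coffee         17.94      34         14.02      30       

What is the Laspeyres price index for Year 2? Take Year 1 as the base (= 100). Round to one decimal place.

Laspeyres price index uses base-period quantities as weights.
ΣP(Year 2)·Q(Year 1) = 2.63×270 + 5.36×140 + 14.02×34 = 710.1 + 750.4 + 476.68 = 1937.18
ΣP(Year 1)·Q(Year 1) = 2.32×270 + 6.92×140 + 17.94×34 = 626.4 + 968.8 + 609.96 = 2205.16
Index = 1937.18 / 2205.16 × 100 = 87.8476

87.8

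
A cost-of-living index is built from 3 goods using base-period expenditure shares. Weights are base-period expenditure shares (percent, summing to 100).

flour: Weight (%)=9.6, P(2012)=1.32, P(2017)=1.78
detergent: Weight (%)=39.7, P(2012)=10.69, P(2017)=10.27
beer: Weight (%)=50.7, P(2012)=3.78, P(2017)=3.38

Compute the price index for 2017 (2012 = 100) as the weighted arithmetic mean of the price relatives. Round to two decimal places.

flour: 9.6 × (1.78/1.32) = 9.6 × 1.348485 = 12.9455
detergent: 39.7 × (10.27/10.69) = 39.7 × 0.960711 = 38.1402
beer: 50.7 × (3.38/3.78) = 50.7 × 0.894180 = 45.3349
Index = Σ wᵢ·(p₁ᵢ/p₀ᵢ) = 12.9455 + 38.1402 + 45.3349 = 96.4206

96.42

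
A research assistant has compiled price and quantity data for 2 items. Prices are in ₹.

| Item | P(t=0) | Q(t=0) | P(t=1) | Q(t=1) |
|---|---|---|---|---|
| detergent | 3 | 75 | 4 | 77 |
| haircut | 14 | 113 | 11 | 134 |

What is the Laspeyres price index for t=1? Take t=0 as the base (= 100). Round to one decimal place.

Laspeyres price index uses base-period quantities as weights.
ΣP(t=1)·Q(t=0) = 4×75 + 11×113 = 300 + 1243 = 1543
ΣP(t=0)·Q(t=0) = 3×75 + 14×113 = 225 + 1582 = 1807
Index = 1543 / 1807 × 100 = 85.3901

85.4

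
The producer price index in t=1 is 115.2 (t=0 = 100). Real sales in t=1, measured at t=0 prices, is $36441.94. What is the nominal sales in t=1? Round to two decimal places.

Nominal = Real × (Index/100) = 36441.94 × (115.2/100)
        = 36441.94 × 1.152 = 41981.1149

41981.11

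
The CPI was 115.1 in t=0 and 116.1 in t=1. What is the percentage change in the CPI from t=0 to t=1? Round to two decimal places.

0.87%

Change = (116.1 − 115.1) / 115.1 × 100
       = 1.0 / 115.1 × 100 = 0.8688%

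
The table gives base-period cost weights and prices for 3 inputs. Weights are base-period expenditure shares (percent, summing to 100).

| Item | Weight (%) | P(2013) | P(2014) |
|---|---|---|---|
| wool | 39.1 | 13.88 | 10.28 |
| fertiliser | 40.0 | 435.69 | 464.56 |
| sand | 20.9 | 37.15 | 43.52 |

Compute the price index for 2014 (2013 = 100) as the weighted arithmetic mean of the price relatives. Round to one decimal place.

96.1

wool: 39.1 × (10.28/13.88) = 39.1 × 0.740634 = 28.9588
fertiliser: 40.0 × (464.56/435.69) = 40.0 × 1.066263 = 42.6505
sand: 20.9 × (43.52/37.15) = 20.9 × 1.171467 = 24.4837
Index = Σ wᵢ·(p₁ᵢ/p₀ᵢ) = 28.9588 + 42.6505 + 24.4837 = 96.0930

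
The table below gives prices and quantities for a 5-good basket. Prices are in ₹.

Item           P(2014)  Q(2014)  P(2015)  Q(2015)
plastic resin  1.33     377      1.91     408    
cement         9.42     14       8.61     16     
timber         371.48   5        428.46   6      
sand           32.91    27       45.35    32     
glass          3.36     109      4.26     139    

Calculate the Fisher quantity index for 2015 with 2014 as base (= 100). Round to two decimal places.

118.50

Laspeyres component (base-period weights):
ΣP(2014)Q(2015) = 1.33×408 + 9.42×16 + 371.48×6 + 32.91×32 + 3.36×139 = 542.64 + 150.72 + 2228.88 + 1053.12 + 467.04 = 4442.4
ΣP(2014)Q(2014) = 1.33×377 + 9.42×14 + 371.48×5 + 32.91×27 + 3.36×109 = 501.41 + 131.88 + 1857.4 + 888.57 + 366.24 = 3745.5
L = 4442.4 / 3745.5 × 100 = 118.6063
Paasche component (current-period weights):
ΣP(2015)Q(2015) = 1.91×408 + 8.61×16 + 428.46×6 + 45.35×32 + 4.26×139 = 779.28 + 137.76 + 2570.76 + 1451.2 + 592.14 = 5531.14
ΣP(2015)Q(2014) = 1.91×377 + 8.61×14 + 428.46×5 + 45.35×27 + 4.26×109 = 720.07 + 120.54 + 2142.3 + 1224.45 + 464.34 = 4671.7
P = 5531.14 / 4671.7 × 100 = 118.3967
Fisher = √(L × P) = √(118.6063 × 118.3967) = 118.5015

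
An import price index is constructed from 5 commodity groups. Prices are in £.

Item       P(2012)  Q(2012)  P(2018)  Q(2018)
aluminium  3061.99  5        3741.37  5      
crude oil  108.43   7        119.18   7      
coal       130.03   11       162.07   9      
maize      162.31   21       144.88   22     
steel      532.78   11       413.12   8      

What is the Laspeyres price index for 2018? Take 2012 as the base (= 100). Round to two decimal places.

Laspeyres price index uses base-period quantities as weights.
ΣP(2018)·Q(2012) = 3741.37×5 + 119.18×7 + 162.07×11 + 144.88×21 + 413.12×11 = 18706.85 + 834.26 + 1782.77 + 3042.48 + 4544.32 = 28910.68
ΣP(2012)·Q(2012) = 3061.99×5 + 108.43×7 + 130.03×11 + 162.31×21 + 532.78×11 = 15309.95 + 759.01 + 1430.33 + 3408.51 + 5860.58 = 26768.38
Index = 28910.68 / 26768.38 × 100 = 108.0031

108.00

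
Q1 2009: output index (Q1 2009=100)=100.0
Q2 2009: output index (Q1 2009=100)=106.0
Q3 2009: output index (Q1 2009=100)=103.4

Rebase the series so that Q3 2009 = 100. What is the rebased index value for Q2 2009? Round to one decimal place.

102.5

Rebased(Q2 2009) = 106.0 / 103.4 × 100 = 102.5145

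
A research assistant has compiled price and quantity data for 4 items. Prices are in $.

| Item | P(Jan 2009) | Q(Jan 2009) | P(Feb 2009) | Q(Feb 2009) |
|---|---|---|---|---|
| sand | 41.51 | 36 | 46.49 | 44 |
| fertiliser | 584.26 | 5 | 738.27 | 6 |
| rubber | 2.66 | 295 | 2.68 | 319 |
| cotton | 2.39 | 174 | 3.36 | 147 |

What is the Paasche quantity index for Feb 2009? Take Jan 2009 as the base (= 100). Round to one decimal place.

Paasche quantity index uses current-period prices as weights.
ΣP(Feb 2009)·Q(Feb 2009) = 46.49×44 + 738.27×6 + 2.68×319 + 3.36×147 = 2045.56 + 4429.62 + 854.92 + 493.92 = 7824.02
ΣP(Feb 2009)·Q(Jan 2009) = 46.49×36 + 738.27×5 + 2.68×295 + 3.36×174 = 1673.64 + 3691.35 + 790.6 + 584.64 = 6740.23
Index = 7824.02 / 6740.23 × 100 = 116.0794

116.1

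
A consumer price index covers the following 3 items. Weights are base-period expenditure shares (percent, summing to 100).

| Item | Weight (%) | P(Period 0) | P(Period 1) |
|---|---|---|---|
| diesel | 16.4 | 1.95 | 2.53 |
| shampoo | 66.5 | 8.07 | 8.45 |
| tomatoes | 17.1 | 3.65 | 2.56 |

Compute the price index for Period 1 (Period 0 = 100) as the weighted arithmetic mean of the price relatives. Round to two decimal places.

102.90

diesel: 16.4 × (2.53/1.95) = 16.4 × 1.297436 = 21.2779
shampoo: 66.5 × (8.45/8.07) = 66.5 × 1.047088 = 69.6314
tomatoes: 17.1 × (2.56/3.65) = 17.1 × 0.701370 = 11.9934
Index = Σ wᵢ·(p₁ᵢ/p₀ᵢ) = 21.2779 + 69.6314 + 11.9934 = 102.9027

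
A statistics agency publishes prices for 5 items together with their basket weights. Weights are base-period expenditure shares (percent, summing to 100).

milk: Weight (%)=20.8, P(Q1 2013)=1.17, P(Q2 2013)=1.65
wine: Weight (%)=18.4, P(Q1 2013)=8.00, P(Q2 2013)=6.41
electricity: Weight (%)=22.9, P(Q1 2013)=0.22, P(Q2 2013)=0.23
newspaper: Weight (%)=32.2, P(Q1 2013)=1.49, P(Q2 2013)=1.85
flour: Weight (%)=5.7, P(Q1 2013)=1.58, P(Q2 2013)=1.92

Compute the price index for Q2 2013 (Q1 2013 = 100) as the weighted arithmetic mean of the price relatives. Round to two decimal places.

milk: 20.8 × (1.65/1.17) = 20.8 × 1.410256 = 29.3333
wine: 18.4 × (6.41/8.00) = 18.4 × 0.801250 = 14.7430
electricity: 22.9 × (0.23/0.22) = 22.9 × 1.045455 = 23.9409
newspaper: 32.2 × (1.85/1.49) = 32.2 × 1.241611 = 39.9799
flour: 5.7 × (1.92/1.58) = 5.7 × 1.215190 = 6.9266
Index = Σ wᵢ·(p₁ᵢ/p₀ᵢ) = 29.3333 + 14.7430 + 23.9409 + 39.9799 + 6.9266 = 114.9237

114.92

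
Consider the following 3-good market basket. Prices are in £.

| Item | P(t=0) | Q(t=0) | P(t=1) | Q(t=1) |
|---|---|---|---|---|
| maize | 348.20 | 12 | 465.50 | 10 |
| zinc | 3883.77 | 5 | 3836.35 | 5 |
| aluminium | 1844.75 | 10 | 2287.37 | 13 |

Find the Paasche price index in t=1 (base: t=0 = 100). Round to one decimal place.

114.3

Paasche price index uses current-period quantities as weights.
ΣP(t=1)·Q(t=1) = 465.50×10 + 3836.35×5 + 2287.37×13 = 4655 + 19181.75 + 29735.81 = 53572.56
ΣP(t=0)·Q(t=1) = 348.20×10 + 3883.77×5 + 1844.75×13 = 3482 + 19418.85 + 23981.75 = 46882.6
Index = 53572.56 / 46882.6 × 100 = 114.2696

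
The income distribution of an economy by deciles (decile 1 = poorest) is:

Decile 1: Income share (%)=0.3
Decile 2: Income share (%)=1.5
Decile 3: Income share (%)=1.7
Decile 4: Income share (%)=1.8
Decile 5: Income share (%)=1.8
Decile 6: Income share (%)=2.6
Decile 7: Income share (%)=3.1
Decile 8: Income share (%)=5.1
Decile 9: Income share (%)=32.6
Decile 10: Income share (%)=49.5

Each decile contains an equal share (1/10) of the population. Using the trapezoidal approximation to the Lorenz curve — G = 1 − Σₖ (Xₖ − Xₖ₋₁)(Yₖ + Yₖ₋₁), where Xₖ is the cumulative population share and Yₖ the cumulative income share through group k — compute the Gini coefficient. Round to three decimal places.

0.682

Cumulative income shares Yₖ: 0.0030, 0.0180, 0.0350, 0.0530, 0.0710, 0.0970, 0.1280, 0.1790, 0.5050, 1.0000
Σ (Xₖ−Xₖ₋₁)(Yₖ+Yₖ₋₁) = (1/10)(0.0030+0.0000) + (1/10)(0.0180+0.0030) + (1/10)(0.0350+0.0180) + (1/10)(0.0530+0.0350) + (1/10)(0.0710+0.0530) + (1/10)(0.0970+0.0710) + (1/10)(0.1280+0.0970) + (1/10)(0.1790+0.1280) + (1/10)(0.5050+0.1790) + (1/10)(1.0000+0.5050)
  = 0.0003 + 0.0021 + 0.0053 + 0.0088 + 0.0124 + 0.0168 + 0.0225 + 0.0307 + 0.0684 + 0.1505 = 0.3178
G = 1 − 0.3178 = 0.6822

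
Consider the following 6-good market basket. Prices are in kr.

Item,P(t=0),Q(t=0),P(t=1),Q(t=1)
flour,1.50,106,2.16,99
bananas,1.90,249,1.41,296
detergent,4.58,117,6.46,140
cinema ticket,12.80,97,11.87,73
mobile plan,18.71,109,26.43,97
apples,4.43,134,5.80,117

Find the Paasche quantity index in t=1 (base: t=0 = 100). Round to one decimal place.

91.8

Paasche quantity index uses current-period prices as weights.
ΣP(t=1)·Q(t=1) = 2.16×99 + 1.41×296 + 6.46×140 + 11.87×73 + 26.43×97 + 5.80×117 = 213.84 + 417.36 + 904.4 + 866.51 + 2563.71 + 678.6 = 5644.42
ΣP(t=1)·Q(t=0) = 2.16×106 + 1.41×249 + 6.46×117 + 11.87×97 + 26.43×109 + 5.80×134 = 228.96 + 351.09 + 755.82 + 1151.39 + 2880.87 + 777.2 = 6145.33
Index = 5644.42 / 6145.33 × 100 = 91.8489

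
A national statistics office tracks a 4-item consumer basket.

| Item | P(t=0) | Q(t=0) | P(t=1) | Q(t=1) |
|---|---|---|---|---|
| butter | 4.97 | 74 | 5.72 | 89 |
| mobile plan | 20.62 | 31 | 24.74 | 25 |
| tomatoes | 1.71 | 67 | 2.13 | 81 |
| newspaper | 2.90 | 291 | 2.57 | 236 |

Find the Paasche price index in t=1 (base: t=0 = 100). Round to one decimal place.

Paasche price index uses current-period quantities as weights.
ΣP(t=1)·Q(t=1) = 5.72×89 + 24.74×25 + 2.13×81 + 2.57×236 = 509.08 + 618.5 + 172.53 + 606.52 = 1906.63
ΣP(t=0)·Q(t=1) = 4.97×89 + 20.62×25 + 1.71×81 + 2.90×236 = 442.33 + 515.5 + 138.51 + 684.4 = 1780.74
Index = 1906.63 / 1780.74 × 100 = 107.0695

107.1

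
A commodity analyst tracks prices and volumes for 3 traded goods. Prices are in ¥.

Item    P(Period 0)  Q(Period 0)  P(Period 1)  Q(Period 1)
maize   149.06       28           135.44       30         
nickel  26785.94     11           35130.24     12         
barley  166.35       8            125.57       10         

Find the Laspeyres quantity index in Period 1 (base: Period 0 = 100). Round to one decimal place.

Laspeyres quantity index uses base-period prices as weights.
ΣP(Period 0)·Q(Period 1) = 149.06×30 + 26785.94×12 + 166.35×10 = 4471.8 + 321431.28 + 1663.5 = 327566.58
ΣP(Period 0)·Q(Period 0) = 149.06×28 + 26785.94×11 + 166.35×8 = 4173.68 + 294645.34 + 1330.8 = 300149.82
Index = 327566.58 / 300149.82 × 100 = 109.1344

109.1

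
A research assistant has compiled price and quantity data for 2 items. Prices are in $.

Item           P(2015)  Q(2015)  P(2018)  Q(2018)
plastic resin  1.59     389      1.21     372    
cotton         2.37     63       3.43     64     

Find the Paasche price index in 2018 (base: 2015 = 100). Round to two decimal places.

90.11

Paasche price index uses current-period quantities as weights.
ΣP(2018)·Q(2018) = 1.21×372 + 3.43×64 = 450.12 + 219.52 = 669.64
ΣP(2015)·Q(2018) = 1.59×372 + 2.37×64 = 591.48 + 151.68 = 743.16
Index = 669.64 / 743.16 × 100 = 90.1071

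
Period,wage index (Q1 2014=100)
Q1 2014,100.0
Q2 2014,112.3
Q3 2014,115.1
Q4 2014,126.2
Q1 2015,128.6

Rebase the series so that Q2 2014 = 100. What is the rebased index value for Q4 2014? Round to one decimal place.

112.4

Rebased(Q4 2014) = 126.2 / 112.3 × 100 = 112.3776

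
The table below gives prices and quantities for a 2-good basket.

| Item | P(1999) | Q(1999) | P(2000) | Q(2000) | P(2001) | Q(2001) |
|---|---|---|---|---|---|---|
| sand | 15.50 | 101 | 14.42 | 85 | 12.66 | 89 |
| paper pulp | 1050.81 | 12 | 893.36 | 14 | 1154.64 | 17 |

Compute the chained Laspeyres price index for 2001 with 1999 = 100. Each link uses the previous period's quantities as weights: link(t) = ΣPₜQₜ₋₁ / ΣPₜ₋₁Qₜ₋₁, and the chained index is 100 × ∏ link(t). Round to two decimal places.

Link 1999→2000:
ΣP(2000)Q(1999) = 14.42×101 + 893.36×12 = 1456.42 + 10720.32 = 12176.74
ΣP(1999)Q(1999) = 15.50×101 + 1050.81×12 = 1565.5 + 12609.72 = 14175.22
link = 12176.74/14175.22 = 0.859016
Link 2000→2001:
ΣP(2001)Q(2000) = 12.66×85 + 1154.64×14 = 1076.1 + 16164.96 = 17241.06
ΣP(2000)Q(2000) = 14.42×85 + 893.36×14 = 1225.7 + 12507.04 = 13732.74
link = 17241.06/13732.74 = 1.255471
Chained index = 100 × 0.859016 × 1.255471 = 107.8470

107.85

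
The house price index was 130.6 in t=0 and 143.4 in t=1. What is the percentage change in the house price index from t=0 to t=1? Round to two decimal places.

Change = (143.4 − 130.6) / 130.6 × 100
       = 12.8 / 130.6 × 100 = 9.8009%

9.80%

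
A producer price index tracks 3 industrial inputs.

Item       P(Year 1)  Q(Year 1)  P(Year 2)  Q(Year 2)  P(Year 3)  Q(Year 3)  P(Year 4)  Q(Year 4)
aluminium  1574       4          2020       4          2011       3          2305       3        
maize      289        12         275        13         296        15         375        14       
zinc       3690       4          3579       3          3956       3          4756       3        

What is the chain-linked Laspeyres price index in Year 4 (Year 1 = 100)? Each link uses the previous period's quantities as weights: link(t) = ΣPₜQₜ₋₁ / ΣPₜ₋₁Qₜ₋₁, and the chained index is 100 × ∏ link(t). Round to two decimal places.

Link Year 1→Year 2:
ΣP(Year 2)Q(Year 1) = 2020×4 + 275×12 + 3579×4 = 8080 + 3300 + 14316 = 25696
ΣP(Year 1)Q(Year 1) = 1574×4 + 289×12 + 3690×4 = 6296 + 3468 + 14760 = 24524
link = 25696/24524 = 1.047790
Link Year 2→Year 3:
ΣP(Year 3)Q(Year 2) = 2011×4 + 296×13 + 3956×3 = 8044 + 3848 + 11868 = 23760
ΣP(Year 2)Q(Year 2) = 2020×4 + 275×13 + 3579×3 = 8080 + 3575 + 10737 = 22392
link = 23760/22392 = 1.061093
Link Year 3→Year 4:
ΣP(Year 4)Q(Year 3) = 2305×3 + 375×15 + 4756×3 = 6915 + 5625 + 14268 = 26808
ΣP(Year 3)Q(Year 3) = 2011×3 + 296×15 + 3956×3 = 6033 + 4440 + 11868 = 22341
link = 26808/22341 = 1.199946
Chained index = 100 × 1.047790 × 1.061093 × 1.199946 = 133.4104

133.41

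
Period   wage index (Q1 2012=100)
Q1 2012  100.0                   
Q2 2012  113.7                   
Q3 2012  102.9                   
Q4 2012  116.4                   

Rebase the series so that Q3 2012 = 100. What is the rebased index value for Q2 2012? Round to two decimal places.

Rebased(Q2 2012) = 113.7 / 102.9 × 100 = 110.4956

110.50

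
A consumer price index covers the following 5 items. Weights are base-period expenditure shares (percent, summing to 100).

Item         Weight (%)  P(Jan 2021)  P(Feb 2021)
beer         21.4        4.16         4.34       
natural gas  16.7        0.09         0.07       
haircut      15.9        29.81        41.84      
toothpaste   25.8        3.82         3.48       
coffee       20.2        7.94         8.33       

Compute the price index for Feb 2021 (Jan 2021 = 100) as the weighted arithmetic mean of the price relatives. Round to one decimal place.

102.3

beer: 21.4 × (4.34/4.16) = 21.4 × 1.043269 = 22.3260
natural gas: 16.7 × (0.07/0.09) = 16.7 × 0.777778 = 12.9889
haircut: 15.9 × (41.84/29.81) = 15.9 × 1.403556 = 22.3165
toothpaste: 25.8 × (3.48/3.82) = 25.8 × 0.910995 = 23.5037
coffee: 20.2 × (8.33/7.94) = 20.2 × 1.049118 = 21.1922
Index = Σ wᵢ·(p₁ᵢ/p₀ᵢ) = 22.3260 + 12.9889 + 22.3165 + 23.5037 + 21.1922 = 102.3272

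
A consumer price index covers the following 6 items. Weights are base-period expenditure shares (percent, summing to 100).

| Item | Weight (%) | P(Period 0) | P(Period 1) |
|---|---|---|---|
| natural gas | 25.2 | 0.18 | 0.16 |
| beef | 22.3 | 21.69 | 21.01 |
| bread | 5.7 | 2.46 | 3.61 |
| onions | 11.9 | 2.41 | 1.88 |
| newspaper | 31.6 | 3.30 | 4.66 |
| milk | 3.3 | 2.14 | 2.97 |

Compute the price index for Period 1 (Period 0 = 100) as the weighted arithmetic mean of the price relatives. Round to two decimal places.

natural gas: 25.2 × (0.16/0.18) = 25.2 × 0.888889 = 22.4000
beef: 22.3 × (21.01/21.69) = 22.3 × 0.968649 = 21.6009
bread: 5.7 × (3.61/2.46) = 5.7 × 1.467480 = 8.3646
onions: 11.9 × (1.88/2.41) = 11.9 × 0.780083 = 9.2830
newspaper: 31.6 × (4.66/3.30) = 31.6 × 1.412121 = 44.6230
milk: 3.3 × (2.97/2.14) = 3.3 × 1.387850 = 4.5799
Index = Σ wᵢ·(p₁ᵢ/p₀ᵢ) = 22.4000 + 21.6009 + 8.3646 + 9.2830 + 44.6230 + 4.5799 = 110.8514

110.85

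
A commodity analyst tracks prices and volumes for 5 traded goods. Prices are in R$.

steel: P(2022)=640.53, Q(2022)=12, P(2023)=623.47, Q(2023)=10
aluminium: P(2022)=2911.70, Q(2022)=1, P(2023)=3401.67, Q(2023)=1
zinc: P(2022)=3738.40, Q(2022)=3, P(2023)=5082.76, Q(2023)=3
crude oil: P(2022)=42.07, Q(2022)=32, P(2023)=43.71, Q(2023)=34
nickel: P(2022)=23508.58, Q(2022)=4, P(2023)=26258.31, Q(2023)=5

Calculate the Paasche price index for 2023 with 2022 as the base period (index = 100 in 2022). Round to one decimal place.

Paasche price index uses current-period quantities as weights.
ΣP(2023)·Q(2023) = 623.47×10 + 3401.67×1 + 5082.76×3 + 43.71×34 + 26258.31×5 = 6234.7 + 3401.67 + 15248.28 + 1486.14 + 131291.55 = 157662.34
ΣP(2022)·Q(2023) = 640.53×10 + 2911.70×1 + 3738.40×3 + 42.07×34 + 23508.58×5 = 6405.3 + 2911.7 + 11215.2 + 1430.38 + 117542.9 = 139505.48
Index = 157662.34 / 139505.48 × 100 = 113.0152

113.0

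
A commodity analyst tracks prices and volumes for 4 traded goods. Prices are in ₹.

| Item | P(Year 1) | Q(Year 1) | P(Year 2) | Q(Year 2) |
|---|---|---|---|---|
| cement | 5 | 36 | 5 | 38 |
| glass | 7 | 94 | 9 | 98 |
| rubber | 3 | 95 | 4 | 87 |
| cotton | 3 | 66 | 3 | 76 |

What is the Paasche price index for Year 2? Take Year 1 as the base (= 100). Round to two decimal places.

Paasche price index uses current-period quantities as weights.
ΣP(Year 2)·Q(Year 2) = 5×38 + 9×98 + 4×87 + 3×76 = 190 + 882 + 348 + 228 = 1648
ΣP(Year 1)·Q(Year 2) = 5×38 + 7×98 + 3×87 + 3×76 = 190 + 686 + 261 + 228 = 1365
Index = 1648 / 1365 × 100 = 120.7326

120.73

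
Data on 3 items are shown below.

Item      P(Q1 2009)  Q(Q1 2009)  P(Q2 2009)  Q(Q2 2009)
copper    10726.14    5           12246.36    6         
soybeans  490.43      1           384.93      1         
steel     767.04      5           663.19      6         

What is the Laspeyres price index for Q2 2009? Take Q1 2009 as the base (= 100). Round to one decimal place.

Laspeyres price index uses base-period quantities as weights.
ΣP(Q2 2009)·Q(Q1 2009) = 12246.36×5 + 384.93×1 + 663.19×5 = 61231.8 + 384.93 + 3315.95 = 64932.68
ΣP(Q1 2009)·Q(Q1 2009) = 10726.14×5 + 490.43×1 + 767.04×5 = 53630.7 + 490.43 + 3835.2 = 57956.33
Index = 64932.68 / 57956.33 × 100 = 112.0373

112.0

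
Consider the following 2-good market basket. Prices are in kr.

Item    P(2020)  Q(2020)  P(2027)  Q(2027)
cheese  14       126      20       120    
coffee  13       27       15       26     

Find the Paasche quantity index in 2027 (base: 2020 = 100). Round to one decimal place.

Paasche quantity index uses current-period prices as weights.
ΣP(2027)·Q(2027) = 20×120 + 15×26 = 2400 + 390 = 2790
ΣP(2027)·Q(2020) = 20×126 + 15×27 = 2520 + 405 = 2925
Index = 2790 / 2925 × 100 = 95.3846

95.4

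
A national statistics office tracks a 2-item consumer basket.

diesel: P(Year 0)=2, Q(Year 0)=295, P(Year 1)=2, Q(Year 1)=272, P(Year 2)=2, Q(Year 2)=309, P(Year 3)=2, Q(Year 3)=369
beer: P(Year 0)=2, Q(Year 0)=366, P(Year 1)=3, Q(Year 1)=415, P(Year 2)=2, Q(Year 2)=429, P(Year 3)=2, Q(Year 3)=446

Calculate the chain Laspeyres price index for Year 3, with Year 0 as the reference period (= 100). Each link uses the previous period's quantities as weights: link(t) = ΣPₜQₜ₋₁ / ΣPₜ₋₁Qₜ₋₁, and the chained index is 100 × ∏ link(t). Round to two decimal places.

Link Year 0→Year 1:
ΣP(Year 1)Q(Year 0) = 2×295 + 3×366 = 590 + 1098 = 1688
ΣP(Year 0)Q(Year 0) = 2×295 + 2×366 = 590 + 732 = 1322
link = 1688/1322 = 1.276853
Link Year 1→Year 2:
ΣP(Year 2)Q(Year 1) = 2×272 + 2×415 = 544 + 830 = 1374
ΣP(Year 1)Q(Year 1) = 2×272 + 3×415 = 544 + 1245 = 1789
link = 1374/1789 = 0.768027
Link Year 2→Year 3:
ΣP(Year 3)Q(Year 2) = 2×309 + 2×429 = 618 + 858 = 1476
ΣP(Year 2)Q(Year 2) = 2×309 + 2×429 = 618 + 858 = 1476
link = 1476/1476 = 1.000000
Chained index = 100 × 1.276853 × 0.768027 × 1.000000 = 98.0658

98.07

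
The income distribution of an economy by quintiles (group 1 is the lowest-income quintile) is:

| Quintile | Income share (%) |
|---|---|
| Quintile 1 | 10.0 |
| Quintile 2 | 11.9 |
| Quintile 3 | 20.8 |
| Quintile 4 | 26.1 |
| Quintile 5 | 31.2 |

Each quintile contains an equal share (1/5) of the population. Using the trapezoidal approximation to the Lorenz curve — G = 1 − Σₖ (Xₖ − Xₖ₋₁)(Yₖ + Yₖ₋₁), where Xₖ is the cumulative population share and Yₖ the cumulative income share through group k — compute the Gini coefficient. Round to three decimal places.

Cumulative income shares Yₖ: 0.1000, 0.2190, 0.4270, 0.6880, 1.0000
Σ (Xₖ−Xₖ₋₁)(Yₖ+Yₖ₋₁) = (1/5)(0.1000+0.0000) + (1/5)(0.2190+0.1000) + (1/5)(0.4270+0.2190) + (1/5)(0.6880+0.4270) + (1/5)(1.0000+0.6880)
  = 0.0200 + 0.0638 + 0.1292 + 0.2230 + 0.3376 = 0.7736
G = 1 − 0.7736 = 0.2264

0.226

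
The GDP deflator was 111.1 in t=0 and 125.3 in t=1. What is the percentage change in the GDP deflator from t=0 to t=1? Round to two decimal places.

12.78%

Change = (125.3 − 111.1) / 111.1 × 100
       = 14.2 / 111.1 × 100 = 12.7813%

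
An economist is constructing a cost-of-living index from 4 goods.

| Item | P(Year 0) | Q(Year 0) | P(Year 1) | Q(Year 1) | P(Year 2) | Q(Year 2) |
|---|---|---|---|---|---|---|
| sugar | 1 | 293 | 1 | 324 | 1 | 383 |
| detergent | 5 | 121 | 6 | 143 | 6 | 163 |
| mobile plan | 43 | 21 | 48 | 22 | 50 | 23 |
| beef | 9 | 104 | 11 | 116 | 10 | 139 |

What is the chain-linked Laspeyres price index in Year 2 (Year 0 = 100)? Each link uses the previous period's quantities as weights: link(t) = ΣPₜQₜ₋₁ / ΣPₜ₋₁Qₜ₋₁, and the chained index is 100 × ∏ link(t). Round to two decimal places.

113.48

Link Year 0→Year 1:
ΣP(Year 1)Q(Year 0) = 1×293 + 6×121 + 48×21 + 11×104 = 293 + 726 + 1008 + 1144 = 3171
ΣP(Year 0)Q(Year 0) = 1×293 + 5×121 + 43×21 + 9×104 = 293 + 605 + 903 + 936 = 2737
link = 3171/2737 = 1.158568
Link Year 1→Year 2:
ΣP(Year 2)Q(Year 1) = 1×324 + 6×143 + 50×22 + 10×116 = 324 + 858 + 1100 + 1160 = 3442
ΣP(Year 1)Q(Year 1) = 1×324 + 6×143 + 48×22 + 11×116 = 324 + 858 + 1056 + 1276 = 3514
link = 3442/3514 = 0.979511
Chained index = 100 × 1.158568 × 0.979511 = 113.4829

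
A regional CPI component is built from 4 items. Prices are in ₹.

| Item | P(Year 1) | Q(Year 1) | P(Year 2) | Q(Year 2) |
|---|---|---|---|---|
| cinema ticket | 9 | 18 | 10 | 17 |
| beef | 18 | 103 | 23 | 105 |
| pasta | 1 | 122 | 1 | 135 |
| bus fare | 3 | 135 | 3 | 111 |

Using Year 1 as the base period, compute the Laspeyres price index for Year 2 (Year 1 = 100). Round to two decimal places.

Laspeyres price index uses base-period quantities as weights.
ΣP(Year 2)·Q(Year 1) = 10×18 + 23×103 + 1×122 + 3×135 = 180 + 2369 + 122 + 405 = 3076
ΣP(Year 1)·Q(Year 1) = 9×18 + 18×103 + 1×122 + 3×135 = 162 + 1854 + 122 + 405 = 2543
Index = 3076 / 2543 × 100 = 120.9595

120.96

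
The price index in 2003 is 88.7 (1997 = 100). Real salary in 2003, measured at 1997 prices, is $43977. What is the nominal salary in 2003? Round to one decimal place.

39007.6

Nominal = Real × (Index/100) = 43977 × (88.7/100)
        = 43977 × 0.887 = 39007.5990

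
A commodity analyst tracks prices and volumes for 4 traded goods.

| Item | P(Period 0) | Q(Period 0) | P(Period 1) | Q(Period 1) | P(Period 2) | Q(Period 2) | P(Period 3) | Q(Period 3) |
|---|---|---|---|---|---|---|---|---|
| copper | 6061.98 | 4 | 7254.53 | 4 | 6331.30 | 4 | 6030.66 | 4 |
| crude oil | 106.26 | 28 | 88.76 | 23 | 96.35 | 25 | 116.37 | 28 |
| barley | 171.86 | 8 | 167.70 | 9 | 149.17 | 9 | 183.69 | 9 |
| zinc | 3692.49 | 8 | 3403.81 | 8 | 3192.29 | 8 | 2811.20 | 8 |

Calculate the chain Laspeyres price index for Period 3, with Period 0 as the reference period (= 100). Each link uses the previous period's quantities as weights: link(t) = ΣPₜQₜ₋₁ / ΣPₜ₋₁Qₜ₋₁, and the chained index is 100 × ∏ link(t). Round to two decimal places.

88.12

Link Period 0→Period 1:
ΣP(Period 1)Q(Period 0) = 7254.53×4 + 88.76×28 + 167.70×8 + 3403.81×8 = 29018.12 + 2485.28 + 1341.6 + 27230.48 = 60075.48
ΣP(Period 0)Q(Period 0) = 6061.98×4 + 106.26×28 + 171.86×8 + 3692.49×8 = 24247.92 + 2975.28 + 1374.88 + 29539.92 = 58138
link = 60075.48/58138 = 1.033326
Link Period 1→Period 2:
ΣP(Period 2)Q(Period 1) = 6331.30×4 + 96.35×23 + 149.17×9 + 3192.29×8 = 25325.2 + 2216.05 + 1342.53 + 25538.32 = 54422.1
ΣP(Period 1)Q(Period 1) = 7254.53×4 + 88.76×23 + 167.70×9 + 3403.81×8 = 29018.12 + 2041.48 + 1509.3 + 27230.48 = 59799.38
link = 54422.1/59799.38 = 0.910078
Link Period 2→Period 3:
ΣP(Period 3)Q(Period 2) = 6030.66×4 + 116.37×25 + 183.69×9 + 2811.20×8 = 24122.64 + 2909.25 + 1653.21 + 22489.6 = 51174.7
ΣP(Period 2)Q(Period 2) = 6331.30×4 + 96.35×25 + 149.17×9 + 3192.29×8 = 25325.2 + 2408.75 + 1342.53 + 25538.32 = 54614.8
link = 51174.7/54614.8 = 0.937012
Chained index = 100 × 1.033326 × 0.910078 × 0.937012 = 88.1172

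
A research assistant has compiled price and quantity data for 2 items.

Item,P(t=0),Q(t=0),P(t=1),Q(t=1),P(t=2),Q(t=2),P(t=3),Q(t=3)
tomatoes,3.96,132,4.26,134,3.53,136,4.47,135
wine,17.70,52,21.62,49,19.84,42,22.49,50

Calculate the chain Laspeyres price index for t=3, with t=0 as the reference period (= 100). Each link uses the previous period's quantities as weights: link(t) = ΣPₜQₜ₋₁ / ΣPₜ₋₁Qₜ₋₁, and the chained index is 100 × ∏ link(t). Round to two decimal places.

Link t=0→t=1:
ΣP(t=1)Q(t=0) = 4.26×132 + 21.62×52 = 562.32 + 1124.24 = 1686.56
ΣP(t=0)Q(t=0) = 3.96×132 + 17.70×52 = 522.72 + 920.4 = 1443.12
link = 1686.56/1443.12 = 1.168690
Link t=1→t=2:
ΣP(t=2)Q(t=1) = 3.53×134 + 19.84×49 = 473.02 + 972.16 = 1445.18
ΣP(t=1)Q(t=1) = 4.26×134 + 21.62×49 = 570.84 + 1059.38 = 1630.22
link = 1445.18/1630.22 = 0.886494
Link t=2→t=3:
ΣP(t=3)Q(t=2) = 4.47×136 + 22.49×42 = 607.92 + 944.58 = 1552.5
ΣP(t=2)Q(t=2) = 3.53×136 + 19.84×42 = 480.08 + 833.28 = 1313.36
link = 1552.5/1313.36 = 1.182083
Chained index = 100 × 1.168690 × 0.886494 × 1.182083 = 122.4681

122.47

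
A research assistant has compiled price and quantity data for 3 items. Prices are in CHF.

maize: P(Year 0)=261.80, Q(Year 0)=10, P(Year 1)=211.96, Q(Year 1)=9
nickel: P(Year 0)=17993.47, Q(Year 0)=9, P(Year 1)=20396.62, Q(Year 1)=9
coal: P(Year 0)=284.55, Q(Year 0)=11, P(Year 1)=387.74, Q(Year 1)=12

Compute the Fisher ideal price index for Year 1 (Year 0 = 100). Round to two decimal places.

Laspeyres component (base-period weights):
ΣP(Year 1)Q(Year 0) = 211.96×10 + 20396.62×9 + 387.74×11 = 2119.6 + 183569.58 + 4265.14 = 189954.32
ΣP(Year 0)Q(Year 0) = 261.80×10 + 17993.47×9 + 284.55×11 = 2618 + 161941.23 + 3130.05 = 167689.28
L = 189954.32 / 167689.28 × 100 = 113.2776
Paasche component (current-period weights):
ΣP(Year 1)Q(Year 1) = 211.96×9 + 20396.62×9 + 387.74×12 = 1907.64 + 183569.58 + 4652.88 = 190130.1
ΣP(Year 0)Q(Year 1) = 261.80×9 + 17993.47×9 + 284.55×12 = 2356.2 + 161941.23 + 3414.6 = 167712.03
P = 190130.1 / 167712.03 × 100 = 113.3670
Fisher = √(L × P) = √(113.2776 × 113.3670) = 113.3223

113.32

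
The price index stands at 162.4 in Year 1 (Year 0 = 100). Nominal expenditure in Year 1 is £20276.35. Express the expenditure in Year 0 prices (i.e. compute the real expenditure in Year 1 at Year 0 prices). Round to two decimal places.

12485.44

Real = Nominal ÷ (Index/100) = 20276.35 ÷ (162.4/100)
     = 20276.35 ÷ 1.624 = 12485.4372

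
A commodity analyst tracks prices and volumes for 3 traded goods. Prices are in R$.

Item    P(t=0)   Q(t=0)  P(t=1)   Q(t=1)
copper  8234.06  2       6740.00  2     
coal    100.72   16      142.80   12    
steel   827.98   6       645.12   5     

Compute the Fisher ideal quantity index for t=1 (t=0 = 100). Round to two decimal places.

Laspeyres component (base-period weights):
ΣP(t=0)Q(t=1) = 8234.06×2 + 100.72×12 + 827.98×5 = 16468.12 + 1208.64 + 4139.9 = 21816.66
ΣP(t=0)Q(t=0) = 8234.06×2 + 100.72×16 + 827.98×6 = 16468.12 + 1611.52 + 4967.88 = 23047.52
L = 21816.66 / 23047.52 × 100 = 94.6595
Paasche component (current-period weights):
ΣP(t=1)Q(t=1) = 6740.00×2 + 142.80×12 + 645.12×5 = 13480 + 1713.6 + 3225.6 = 18419.2
ΣP(t=1)Q(t=0) = 6740.00×2 + 142.80×16 + 645.12×6 = 13480 + 2284.8 + 3870.72 = 19635.52
P = 18419.2 / 19635.52 × 100 = 93.8055
Fisher = √(L × P) = √(94.6595 × 93.8055) = 94.2315

94.23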